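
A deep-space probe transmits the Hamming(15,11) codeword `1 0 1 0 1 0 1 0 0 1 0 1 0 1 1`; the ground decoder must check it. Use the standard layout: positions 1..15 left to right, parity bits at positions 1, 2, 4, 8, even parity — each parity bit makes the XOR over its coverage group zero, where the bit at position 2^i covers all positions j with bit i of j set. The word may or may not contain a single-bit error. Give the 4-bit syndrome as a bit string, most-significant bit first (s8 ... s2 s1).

s1: b1⊕b3⊕b5⊕b7⊕b9⊕b11⊕b13⊕b15 = 1⊕1⊕1⊕1⊕0⊕0⊕0⊕1 = 1
s2: b2⊕b3⊕b6⊕b7⊕b10⊕b11⊕b14⊕b15 = 0⊕1⊕0⊕1⊕1⊕0⊕1⊕1 = 1
s4: b4⊕b5⊕b6⊕b7⊕b12⊕b13⊕b14⊕b15 = 0⊕1⊕0⊕1⊕1⊕0⊕1⊕1 = 1
s8: b8⊕b9⊕b10⊕b11⊕b12⊕b13⊕b14⊕b15 = 0⊕0⊕1⊕0⊕1⊕0⊕1⊕1 = 0
Syndrome (s8...s1) = 0111 → position 7.

0111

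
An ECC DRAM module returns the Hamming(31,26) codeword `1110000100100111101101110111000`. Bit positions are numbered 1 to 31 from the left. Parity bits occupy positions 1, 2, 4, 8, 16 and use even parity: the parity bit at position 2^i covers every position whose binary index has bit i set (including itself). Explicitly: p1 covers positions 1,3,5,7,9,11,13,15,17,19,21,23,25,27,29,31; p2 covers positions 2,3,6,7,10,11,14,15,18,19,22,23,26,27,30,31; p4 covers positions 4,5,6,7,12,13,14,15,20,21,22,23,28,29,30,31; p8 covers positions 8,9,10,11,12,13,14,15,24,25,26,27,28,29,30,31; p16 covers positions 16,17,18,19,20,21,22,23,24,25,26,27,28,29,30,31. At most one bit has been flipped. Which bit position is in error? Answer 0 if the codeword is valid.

0

s1: b1⊕b3⊕b5⊕b7⊕b9⊕b11⊕b13⊕b15⊕b17⊕b19⊕b21⊕b23⊕b25⊕b27⊕b29⊕b31 = 1⊕1⊕0⊕0⊕0⊕1⊕0⊕1⊕1⊕1⊕0⊕1⊕0⊕1⊕0⊕0 = 0
s2: b2⊕b3⊕b6⊕b7⊕b10⊕b11⊕b14⊕b15⊕b18⊕b19⊕b22⊕b23⊕b26⊕b27⊕b30⊕b31 = 1⊕1⊕0⊕0⊕0⊕1⊕1⊕1⊕0⊕1⊕1⊕1⊕1⊕1⊕0⊕0 = 0
s4: b4⊕b5⊕b6⊕b7⊕b12⊕b13⊕b14⊕b15⊕b20⊕b21⊕b22⊕b23⊕b28⊕b29⊕b30⊕b31 = 0⊕0⊕0⊕0⊕0⊕0⊕1⊕1⊕1⊕0⊕1⊕1⊕1⊕0⊕0⊕0 = 0
s8: b8⊕b9⊕b10⊕b11⊕b12⊕b13⊕b14⊕b15⊕b24⊕b25⊕b26⊕b27⊕b28⊕b29⊕b30⊕b31 = 1⊕0⊕0⊕1⊕0⊕0⊕1⊕1⊕1⊕0⊕1⊕1⊕1⊕0⊕0⊕0 = 0
s16: b16⊕b17⊕b18⊕b19⊕b20⊕b21⊕b22⊕b23⊕b24⊕b25⊕b26⊕b27⊕b28⊕b29⊕b30⊕b31 = 1⊕1⊕0⊕1⊕1⊕0⊕1⊕1⊕1⊕0⊕1⊕1⊕1⊕0⊕0⊕0 = 0
Syndrome (s16...s1) = 00000 → position 0 (no error).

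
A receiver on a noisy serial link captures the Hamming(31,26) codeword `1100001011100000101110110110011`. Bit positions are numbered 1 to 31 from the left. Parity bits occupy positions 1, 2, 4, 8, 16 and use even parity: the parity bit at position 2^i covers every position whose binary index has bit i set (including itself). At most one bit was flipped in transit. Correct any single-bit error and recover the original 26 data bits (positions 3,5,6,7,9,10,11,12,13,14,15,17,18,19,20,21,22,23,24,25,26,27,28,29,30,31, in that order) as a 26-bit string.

00011110000101110110110011

s1: b1⊕b3⊕b5⊕b7⊕b9⊕b11⊕b13⊕b15⊕b17⊕b19⊕b21⊕b23⊕b25⊕b27⊕b29⊕b31 = 1⊕0⊕0⊕1⊕1⊕1⊕0⊕0⊕1⊕1⊕1⊕1⊕0⊕1⊕0⊕1 = 0
s2: b2⊕b3⊕b6⊕b7⊕b10⊕b11⊕b14⊕b15⊕b18⊕b19⊕b22⊕b23⊕b26⊕b27⊕b30⊕b31 = 1⊕0⊕0⊕1⊕1⊕1⊕0⊕0⊕0⊕1⊕0⊕1⊕1⊕1⊕1⊕1 = 0
s4: b4⊕b5⊕b6⊕b7⊕b12⊕b13⊕b14⊕b15⊕b20⊕b21⊕b22⊕b23⊕b28⊕b29⊕b30⊕b31 = 0⊕0⊕0⊕1⊕0⊕0⊕0⊕0⊕1⊕1⊕0⊕1⊕0⊕0⊕1⊕1 = 0
s8: b8⊕b9⊕b10⊕b11⊕b12⊕b13⊕b14⊕b15⊕b24⊕b25⊕b26⊕b27⊕b28⊕b29⊕b30⊕b31 = 0⊕1⊕1⊕1⊕0⊕0⊕0⊕0⊕1⊕0⊕1⊕1⊕0⊕0⊕1⊕1 = 0
s16: b16⊕b17⊕b18⊕b19⊕b20⊕b21⊕b22⊕b23⊕b24⊕b25⊕b26⊕b27⊕b28⊕b29⊕b30⊕b31 = 0⊕1⊕0⊕1⊕1⊕1⊕0⊕1⊕1⊕0⊕1⊕1⊕0⊕0⊕1⊕1 = 0
Syndrome (s16...s1) = 00000 → position 0 (no error).
No correction needed.
Data bits at positions 3,5,6,7,9,10,11,12,13,14,15,17,18,19,20,21,22,23,24,25,26,27,28,29,30,31: 00011110000101110110110011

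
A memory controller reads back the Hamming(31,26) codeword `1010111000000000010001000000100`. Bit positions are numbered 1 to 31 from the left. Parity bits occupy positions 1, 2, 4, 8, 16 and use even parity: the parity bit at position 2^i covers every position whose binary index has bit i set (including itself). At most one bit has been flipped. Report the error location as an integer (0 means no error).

31

s1: b1⊕b3⊕b5⊕b7⊕b9⊕b11⊕b13⊕b15⊕b17⊕b19⊕b21⊕b23⊕b25⊕b27⊕b29⊕b31 = 1⊕1⊕1⊕1⊕0⊕0⊕0⊕0⊕0⊕0⊕0⊕0⊕0⊕0⊕1⊕0 = 1
s2: b2⊕b3⊕b6⊕b7⊕b10⊕b11⊕b14⊕b15⊕b18⊕b19⊕b22⊕b23⊕b26⊕b27⊕b30⊕b31 = 0⊕1⊕1⊕1⊕0⊕0⊕0⊕0⊕1⊕0⊕1⊕0⊕0⊕0⊕0⊕0 = 1
s4: b4⊕b5⊕b6⊕b7⊕b12⊕b13⊕b14⊕b15⊕b20⊕b21⊕b22⊕b23⊕b28⊕b29⊕b30⊕b31 = 0⊕1⊕1⊕1⊕0⊕0⊕0⊕0⊕0⊕0⊕1⊕0⊕0⊕1⊕0⊕0 = 1
s8: b8⊕b9⊕b10⊕b11⊕b12⊕b13⊕b14⊕b15⊕b24⊕b25⊕b26⊕b27⊕b28⊕b29⊕b30⊕b31 = 0⊕0⊕0⊕0⊕0⊕0⊕0⊕0⊕0⊕0⊕0⊕0⊕0⊕1⊕0⊕0 = 1
s16: b16⊕b17⊕b18⊕b19⊕b20⊕b21⊕b22⊕b23⊕b24⊕b25⊕b26⊕b27⊕b28⊕b29⊕b30⊕b31 = 0⊕0⊕1⊕0⊕0⊕0⊕1⊕0⊕0⊕0⊕0⊕0⊕0⊕1⊕0⊕0 = 1
Syndrome (s16...s1) = 11111 → position 31.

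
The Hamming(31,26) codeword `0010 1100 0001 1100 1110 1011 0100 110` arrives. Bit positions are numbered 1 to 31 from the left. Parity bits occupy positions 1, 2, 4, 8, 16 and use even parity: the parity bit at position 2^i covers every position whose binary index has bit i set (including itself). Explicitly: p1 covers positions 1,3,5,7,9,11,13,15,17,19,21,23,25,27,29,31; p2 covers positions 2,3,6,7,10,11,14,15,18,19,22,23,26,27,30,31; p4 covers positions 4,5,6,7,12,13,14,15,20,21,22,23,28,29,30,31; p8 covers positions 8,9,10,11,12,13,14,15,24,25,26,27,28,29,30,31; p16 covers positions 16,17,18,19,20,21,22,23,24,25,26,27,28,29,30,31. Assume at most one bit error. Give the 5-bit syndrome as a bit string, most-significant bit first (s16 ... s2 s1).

11100

s1: b1⊕b3⊕b5⊕b7⊕b9⊕b11⊕b13⊕b15⊕b17⊕b19⊕b21⊕b23⊕b25⊕b27⊕b29⊕b31 = 0⊕1⊕1⊕0⊕0⊕0⊕1⊕0⊕1⊕1⊕1⊕1⊕0⊕0⊕1⊕0 = 0
s2: b2⊕b3⊕b6⊕b7⊕b10⊕b11⊕b14⊕b15⊕b18⊕b19⊕b22⊕b23⊕b26⊕b27⊕b30⊕b31 = 0⊕1⊕1⊕0⊕0⊕0⊕1⊕0⊕1⊕1⊕0⊕1⊕1⊕0⊕1⊕0 = 0
s4: b4⊕b5⊕b6⊕b7⊕b12⊕b13⊕b14⊕b15⊕b20⊕b21⊕b22⊕b23⊕b28⊕b29⊕b30⊕b31 = 0⊕1⊕1⊕0⊕1⊕1⊕1⊕0⊕0⊕1⊕0⊕1⊕0⊕1⊕1⊕0 = 1
s8: b8⊕b9⊕b10⊕b11⊕b12⊕b13⊕b14⊕b15⊕b24⊕b25⊕b26⊕b27⊕b28⊕b29⊕b30⊕b31 = 0⊕0⊕0⊕0⊕1⊕1⊕1⊕0⊕1⊕0⊕1⊕0⊕0⊕1⊕1⊕0 = 1
s16: b16⊕b17⊕b18⊕b19⊕b20⊕b21⊕b22⊕b23⊕b24⊕b25⊕b26⊕b27⊕b28⊕b29⊕b30⊕b31 = 0⊕1⊕1⊕1⊕0⊕1⊕0⊕1⊕1⊕0⊕1⊕0⊕0⊕1⊕1⊕0 = 1
Syndrome (s16...s1) = 11100 → position 28.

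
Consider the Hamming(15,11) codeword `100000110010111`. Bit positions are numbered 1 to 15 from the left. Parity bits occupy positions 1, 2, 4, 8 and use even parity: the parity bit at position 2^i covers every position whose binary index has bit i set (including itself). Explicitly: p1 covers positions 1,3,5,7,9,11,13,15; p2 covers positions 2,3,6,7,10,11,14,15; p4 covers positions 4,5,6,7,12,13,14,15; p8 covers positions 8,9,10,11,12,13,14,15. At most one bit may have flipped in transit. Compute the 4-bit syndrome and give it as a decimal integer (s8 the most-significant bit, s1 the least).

9

s1: b1⊕b3⊕b5⊕b7⊕b9⊕b11⊕b13⊕b15 = 1⊕0⊕0⊕1⊕0⊕1⊕1⊕1 = 1
s2: b2⊕b3⊕b6⊕b7⊕b10⊕b11⊕b14⊕b15 = 0⊕0⊕0⊕1⊕0⊕1⊕1⊕1 = 0
s4: b4⊕b5⊕b6⊕b7⊕b12⊕b13⊕b14⊕b15 = 0⊕0⊕0⊕1⊕0⊕1⊕1⊕1 = 0
s8: b8⊕b9⊕b10⊕b11⊕b12⊕b13⊕b14⊕b15 = 1⊕0⊕0⊕1⊕0⊕1⊕1⊕1 = 1
Syndrome (s8...s1) = 1001 → position 9.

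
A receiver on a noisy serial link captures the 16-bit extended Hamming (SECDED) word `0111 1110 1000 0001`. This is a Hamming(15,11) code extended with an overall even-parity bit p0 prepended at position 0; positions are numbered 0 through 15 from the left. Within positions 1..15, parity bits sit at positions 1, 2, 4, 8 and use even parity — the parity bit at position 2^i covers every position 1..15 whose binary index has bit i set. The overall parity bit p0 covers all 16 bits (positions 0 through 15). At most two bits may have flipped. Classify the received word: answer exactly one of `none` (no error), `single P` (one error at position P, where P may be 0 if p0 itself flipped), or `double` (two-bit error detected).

none

s1: b1⊕b3⊕b5⊕b7⊕b9⊕b11⊕b13⊕b15 = 1⊕1⊕1⊕0⊕0⊕0⊕0⊕1 = 0
s2: b2⊕b3⊕b6⊕b7⊕b10⊕b11⊕b14⊕b15 = 1⊕1⊕1⊕0⊕0⊕0⊕0⊕1 = 0
s4: b4⊕b5⊕b6⊕b7⊕b12⊕b13⊕b14⊕b15 = 1⊕1⊕1⊕0⊕0⊕0⊕0⊕1 = 0
s8: b8⊕b9⊕b10⊕b11⊕b12⊕b13⊕b14⊕b15 = 1⊕0⊕0⊕0⊕0⊕0⊕0⊕1 = 0
Syndrome (s8...s1) = 0000 → position 0 (no error).
Overall parity (XOR of all 16 bits, including p0): 0⊕1⊕1⊕1⊕1⊕1⊕1⊕0⊕1⊕0⊕0⊕0⊕0⊕0⊕0⊕1 = 0
Overall=0, syndrome position=0 → no error.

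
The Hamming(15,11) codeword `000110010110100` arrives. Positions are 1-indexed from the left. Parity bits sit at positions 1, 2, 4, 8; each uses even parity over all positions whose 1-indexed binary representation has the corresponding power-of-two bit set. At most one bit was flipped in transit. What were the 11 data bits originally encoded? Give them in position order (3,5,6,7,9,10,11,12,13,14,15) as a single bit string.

s1: b1⊕b3⊕b5⊕b7⊕b9⊕b11⊕b13⊕b15 = 0⊕0⊕1⊕0⊕0⊕1⊕1⊕0 = 1
s2: b2⊕b3⊕b6⊕b7⊕b10⊕b11⊕b14⊕b15 = 0⊕0⊕0⊕0⊕1⊕1⊕0⊕0 = 0
s4: b4⊕b5⊕b6⊕b7⊕b12⊕b13⊕b14⊕b15 = 1⊕1⊕0⊕0⊕0⊕1⊕0⊕0 = 1
s8: b8⊕b9⊕b10⊕b11⊕b12⊕b13⊕b14⊕b15 = 1⊕0⊕1⊕1⊕0⊕1⊕0⊕0 = 0
Syndrome (s8...s1) = 0101 → position 5.
Flip bit 5: corrected codeword = 000100010110100
Data bits at positions 3,5,6,7,9,10,11,12,13,14,15: 00000110100

00000110100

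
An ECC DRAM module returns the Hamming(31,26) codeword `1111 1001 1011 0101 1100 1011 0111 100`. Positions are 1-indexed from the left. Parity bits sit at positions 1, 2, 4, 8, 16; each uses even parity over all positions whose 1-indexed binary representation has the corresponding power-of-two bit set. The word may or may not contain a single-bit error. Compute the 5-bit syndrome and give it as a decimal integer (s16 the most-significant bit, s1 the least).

0

s1: b1⊕b3⊕b5⊕b7⊕b9⊕b11⊕b13⊕b15⊕b17⊕b19⊕b21⊕b23⊕b25⊕b27⊕b29⊕b31 = 1⊕1⊕1⊕0⊕1⊕1⊕0⊕0⊕1⊕0⊕1⊕1⊕0⊕1⊕1⊕0 = 0
s2: b2⊕b3⊕b6⊕b7⊕b10⊕b11⊕b14⊕b15⊕b18⊕b19⊕b22⊕b23⊕b26⊕b27⊕b30⊕b31 = 1⊕1⊕0⊕0⊕0⊕1⊕1⊕0⊕1⊕0⊕0⊕1⊕1⊕1⊕0⊕0 = 0
s4: b4⊕b5⊕b6⊕b7⊕b12⊕b13⊕b14⊕b15⊕b20⊕b21⊕b22⊕b23⊕b28⊕b29⊕b30⊕b31 = 1⊕1⊕0⊕0⊕1⊕0⊕1⊕0⊕0⊕1⊕0⊕1⊕1⊕1⊕0⊕0 = 0
s8: b8⊕b9⊕b10⊕b11⊕b12⊕b13⊕b14⊕b15⊕b24⊕b25⊕b26⊕b27⊕b28⊕b29⊕b30⊕b31 = 1⊕1⊕0⊕1⊕1⊕0⊕1⊕0⊕1⊕0⊕1⊕1⊕1⊕1⊕0⊕0 = 0
s16: b16⊕b17⊕b18⊕b19⊕b20⊕b21⊕b22⊕b23⊕b24⊕b25⊕b26⊕b27⊕b28⊕b29⊕b30⊕b31 = 1⊕1⊕1⊕0⊕0⊕1⊕0⊕1⊕1⊕0⊕1⊕1⊕1⊕1⊕0⊕0 = 0
Syndrome (s16...s1) = 00000 → position 0 (no error).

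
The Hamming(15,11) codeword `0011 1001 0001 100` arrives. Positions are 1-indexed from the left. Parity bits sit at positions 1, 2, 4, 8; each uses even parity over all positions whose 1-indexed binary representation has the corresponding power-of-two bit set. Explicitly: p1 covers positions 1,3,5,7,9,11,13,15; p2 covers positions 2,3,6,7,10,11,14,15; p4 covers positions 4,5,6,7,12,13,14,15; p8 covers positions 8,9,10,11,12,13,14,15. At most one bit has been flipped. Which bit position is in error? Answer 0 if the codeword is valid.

11

s1: b1⊕b3⊕b5⊕b7⊕b9⊕b11⊕b13⊕b15 = 0⊕1⊕1⊕0⊕0⊕0⊕1⊕0 = 1
s2: b2⊕b3⊕b6⊕b7⊕b10⊕b11⊕b14⊕b15 = 0⊕1⊕0⊕0⊕0⊕0⊕0⊕0 = 1
s4: b4⊕b5⊕b6⊕b7⊕b12⊕b13⊕b14⊕b15 = 1⊕1⊕0⊕0⊕1⊕1⊕0⊕0 = 0
s8: b8⊕b9⊕b10⊕b11⊕b12⊕b13⊕b14⊕b15 = 1⊕0⊕0⊕0⊕1⊕1⊕0⊕0 = 1
Syndrome (s8...s1) = 1011 → position 11.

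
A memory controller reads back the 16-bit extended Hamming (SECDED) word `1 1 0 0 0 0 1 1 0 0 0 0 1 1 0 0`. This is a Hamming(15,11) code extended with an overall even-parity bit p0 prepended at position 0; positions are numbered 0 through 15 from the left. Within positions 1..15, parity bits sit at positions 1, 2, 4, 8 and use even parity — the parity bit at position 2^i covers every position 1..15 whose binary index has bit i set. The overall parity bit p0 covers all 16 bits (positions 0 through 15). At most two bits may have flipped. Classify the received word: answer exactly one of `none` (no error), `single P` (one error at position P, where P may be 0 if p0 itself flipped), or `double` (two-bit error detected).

double

s1: b1⊕b3⊕b5⊕b7⊕b9⊕b11⊕b13⊕b15 = 1⊕0⊕0⊕1⊕0⊕0⊕1⊕0 = 1
s2: b2⊕b3⊕b6⊕b7⊕b10⊕b11⊕b14⊕b15 = 0⊕0⊕1⊕1⊕0⊕0⊕0⊕0 = 0
s4: b4⊕b5⊕b6⊕b7⊕b12⊕b13⊕b14⊕b15 = 0⊕0⊕1⊕1⊕1⊕1⊕0⊕0 = 0
s8: b8⊕b9⊕b10⊕b11⊕b12⊕b13⊕b14⊕b15 = 0⊕0⊕0⊕0⊕1⊕1⊕0⊕0 = 0
Syndrome (s8...s1) = 0001 → position 1.
Overall parity (XOR of all 16 bits, including p0): 1⊕1⊕0⊕0⊕0⊕0⊕1⊕1⊕0⊕0⊕0⊕0⊕1⊕1⊕0⊕0 = 0
Overall=0, syndrome position=1 → double-bit error detected (uncorrectable).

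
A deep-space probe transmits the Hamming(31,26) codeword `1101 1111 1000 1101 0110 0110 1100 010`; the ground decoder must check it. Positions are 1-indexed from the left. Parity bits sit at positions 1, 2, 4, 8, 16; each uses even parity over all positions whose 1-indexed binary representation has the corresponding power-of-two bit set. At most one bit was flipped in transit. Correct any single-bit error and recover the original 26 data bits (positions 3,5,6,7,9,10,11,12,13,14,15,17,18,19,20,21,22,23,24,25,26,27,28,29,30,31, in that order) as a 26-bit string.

s1: b1⊕b3⊕b5⊕b7⊕b9⊕b11⊕b13⊕b15⊕b17⊕b19⊕b21⊕b23⊕b25⊕b27⊕b29⊕b31 = 1⊕0⊕1⊕1⊕1⊕0⊕1⊕0⊕0⊕1⊕0⊕1⊕1⊕0⊕0⊕0 = 0
s2: b2⊕b3⊕b6⊕b7⊕b10⊕b11⊕b14⊕b15⊕b18⊕b19⊕b22⊕b23⊕b26⊕b27⊕b30⊕b31 = 1⊕0⊕1⊕1⊕0⊕0⊕1⊕0⊕1⊕1⊕1⊕1⊕1⊕0⊕1⊕0 = 0
s4: b4⊕b5⊕b6⊕b7⊕b12⊕b13⊕b14⊕b15⊕b20⊕b21⊕b22⊕b23⊕b28⊕b29⊕b30⊕b31 = 1⊕1⊕1⊕1⊕0⊕1⊕1⊕0⊕0⊕0⊕1⊕1⊕0⊕0⊕1⊕0 = 1
s8: b8⊕b9⊕b10⊕b11⊕b12⊕b13⊕b14⊕b15⊕b24⊕b25⊕b26⊕b27⊕b28⊕b29⊕b30⊕b31 = 1⊕1⊕0⊕0⊕0⊕1⊕1⊕0⊕0⊕1⊕1⊕0⊕0⊕0⊕1⊕0 = 1
s16: b16⊕b17⊕b18⊕b19⊕b20⊕b21⊕b22⊕b23⊕b24⊕b25⊕b26⊕b27⊕b28⊕b29⊕b30⊕b31 = 1⊕0⊕1⊕1⊕0⊕0⊕1⊕1⊕0⊕1⊕1⊕0⊕0⊕0⊕1⊕0 = 0
Syndrome (s16...s1) = 01100 → position 12.
Flip bit 12: corrected codeword = 1101111110011101011001101100010
Data bits at positions 3,5,6,7,9,10,11,12,13,14,15,17,18,19,20,21,22,23,24,25,26,27,28,29,30,31: 01111001110011001101100010

01111001110011001101100010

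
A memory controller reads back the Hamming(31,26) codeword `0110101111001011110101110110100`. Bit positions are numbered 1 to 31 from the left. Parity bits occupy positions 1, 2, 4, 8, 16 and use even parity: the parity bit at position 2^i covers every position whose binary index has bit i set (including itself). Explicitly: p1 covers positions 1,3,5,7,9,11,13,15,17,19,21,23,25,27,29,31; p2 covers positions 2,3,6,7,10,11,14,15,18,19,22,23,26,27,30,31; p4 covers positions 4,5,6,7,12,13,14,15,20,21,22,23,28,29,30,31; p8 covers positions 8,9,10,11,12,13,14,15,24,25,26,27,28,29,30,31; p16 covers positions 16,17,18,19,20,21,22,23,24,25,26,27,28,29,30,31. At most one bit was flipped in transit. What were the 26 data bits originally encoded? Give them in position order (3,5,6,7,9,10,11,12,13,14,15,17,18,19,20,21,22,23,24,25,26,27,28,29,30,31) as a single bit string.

11011100101110101110110100

s1: b1⊕b3⊕b5⊕b7⊕b9⊕b11⊕b13⊕b15⊕b17⊕b19⊕b21⊕b23⊕b25⊕b27⊕b29⊕b31 = 0⊕1⊕1⊕1⊕1⊕0⊕1⊕1⊕1⊕0⊕0⊕1⊕0⊕1⊕1⊕0 = 0
s2: b2⊕b3⊕b6⊕b7⊕b10⊕b11⊕b14⊕b15⊕b18⊕b19⊕b22⊕b23⊕b26⊕b27⊕b30⊕b31 = 1⊕1⊕0⊕1⊕1⊕0⊕0⊕1⊕1⊕0⊕1⊕1⊕1⊕1⊕0⊕0 = 0
s4: b4⊕b5⊕b6⊕b7⊕b12⊕b13⊕b14⊕b15⊕b20⊕b21⊕b22⊕b23⊕b28⊕b29⊕b30⊕b31 = 0⊕1⊕0⊕1⊕0⊕1⊕0⊕1⊕1⊕0⊕1⊕1⊕0⊕1⊕0⊕0 = 0
s8: b8⊕b9⊕b10⊕b11⊕b12⊕b13⊕b14⊕b15⊕b24⊕b25⊕b26⊕b27⊕b28⊕b29⊕b30⊕b31 = 1⊕1⊕1⊕0⊕0⊕1⊕0⊕1⊕1⊕0⊕1⊕1⊕0⊕1⊕0⊕0 = 1
s16: b16⊕b17⊕b18⊕b19⊕b20⊕b21⊕b22⊕b23⊕b24⊕b25⊕b26⊕b27⊕b28⊕b29⊕b30⊕b31 = 1⊕1⊕1⊕0⊕1⊕0⊕1⊕1⊕1⊕0⊕1⊕1⊕0⊕1⊕0⊕0 = 0
Syndrome (s16...s1) = 01000 → position 8.
Flip bit 8: corrected codeword = 0110101011001011110101110110100
Data bits at positions 3,5,6,7,9,10,11,12,13,14,15,17,18,19,20,21,22,23,24,25,26,27,28,29,30,31: 11011100101110101110110100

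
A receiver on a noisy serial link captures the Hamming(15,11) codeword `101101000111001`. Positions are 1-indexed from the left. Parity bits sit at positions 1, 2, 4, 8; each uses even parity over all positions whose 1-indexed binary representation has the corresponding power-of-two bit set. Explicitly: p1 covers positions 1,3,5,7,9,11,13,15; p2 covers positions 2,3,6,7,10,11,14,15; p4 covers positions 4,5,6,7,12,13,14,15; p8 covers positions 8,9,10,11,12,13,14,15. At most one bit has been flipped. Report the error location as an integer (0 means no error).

s1: b1⊕b3⊕b5⊕b7⊕b9⊕b11⊕b13⊕b15 = 1⊕1⊕0⊕0⊕0⊕1⊕0⊕1 = 0
s2: b2⊕b3⊕b6⊕b7⊕b10⊕b11⊕b14⊕b15 = 0⊕1⊕1⊕0⊕1⊕1⊕0⊕1 = 1
s4: b4⊕b5⊕b6⊕b7⊕b12⊕b13⊕b14⊕b15 = 1⊕0⊕1⊕0⊕1⊕0⊕0⊕1 = 0
s8: b8⊕b9⊕b10⊕b11⊕b12⊕b13⊕b14⊕b15 = 0⊕0⊕1⊕1⊕1⊕0⊕0⊕1 = 0
Syndrome (s8...s1) = 0010 → position 2.

2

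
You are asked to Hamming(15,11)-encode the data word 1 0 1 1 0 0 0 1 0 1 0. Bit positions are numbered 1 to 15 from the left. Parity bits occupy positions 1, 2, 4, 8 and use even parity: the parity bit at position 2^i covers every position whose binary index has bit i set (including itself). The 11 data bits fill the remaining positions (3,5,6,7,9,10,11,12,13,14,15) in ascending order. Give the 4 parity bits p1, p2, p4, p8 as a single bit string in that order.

Place data bits at non-power-of-two positions: b3=1, b5=0, b6=1, b7=1, b9=0, b10=0, b11=0, b12=1, b13=0, b14=1, b15=0.
p1 = XOR of data positions {3,5,7,9,11,13,15} = 1⊕0⊕1⊕0⊕0⊕0⊕0 = 0
p2 = XOR of data positions {3,6,7,10,11,14,15} = 1⊕1⊕1⊕0⊕0⊕1⊕0 = 0
p4 = XOR of data positions {5,6,7,12,13,14,15} = 0⊕1⊕1⊕1⊕0⊕1⊕0 = 0
p8 = XOR of data positions {9,10,11,12,13,14,15} = 0⊕0⊕0⊕1⊕0⊕1⊕0 = 0
Parity bits p1,p2,p4,p8 = 0000

0000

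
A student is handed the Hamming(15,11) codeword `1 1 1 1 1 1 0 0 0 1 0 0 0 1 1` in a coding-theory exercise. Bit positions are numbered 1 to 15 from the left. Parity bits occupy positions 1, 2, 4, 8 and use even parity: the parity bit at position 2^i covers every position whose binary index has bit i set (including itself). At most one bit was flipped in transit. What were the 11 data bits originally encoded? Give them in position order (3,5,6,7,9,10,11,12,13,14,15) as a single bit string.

s1: b1⊕b3⊕b5⊕b7⊕b9⊕b11⊕b13⊕b15 = 1⊕1⊕1⊕0⊕0⊕0⊕0⊕1 = 0
s2: b2⊕b3⊕b6⊕b7⊕b10⊕b11⊕b14⊕b15 = 1⊕1⊕1⊕0⊕1⊕0⊕1⊕1 = 0
s4: b4⊕b5⊕b6⊕b7⊕b12⊕b13⊕b14⊕b15 = 1⊕1⊕1⊕0⊕0⊕0⊕1⊕1 = 1
s8: b8⊕b9⊕b10⊕b11⊕b12⊕b13⊕b14⊕b15 = 0⊕0⊕1⊕0⊕0⊕0⊕1⊕1 = 1
Syndrome (s8...s1) = 1100 → position 12.
Flip bit 12: corrected codeword = 111111000101011
Data bits at positions 3,5,6,7,9,10,11,12,13,14,15: 11100101011

11100101011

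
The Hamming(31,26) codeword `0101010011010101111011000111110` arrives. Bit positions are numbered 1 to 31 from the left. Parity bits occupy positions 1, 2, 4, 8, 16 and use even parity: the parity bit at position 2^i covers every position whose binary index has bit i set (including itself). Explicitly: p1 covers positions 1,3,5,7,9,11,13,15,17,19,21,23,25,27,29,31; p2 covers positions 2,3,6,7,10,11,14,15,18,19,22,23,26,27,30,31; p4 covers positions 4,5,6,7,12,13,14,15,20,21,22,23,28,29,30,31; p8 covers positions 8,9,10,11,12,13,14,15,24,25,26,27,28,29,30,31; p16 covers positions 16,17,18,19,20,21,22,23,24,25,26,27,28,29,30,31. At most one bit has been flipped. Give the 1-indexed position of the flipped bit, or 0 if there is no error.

28

s1: b1⊕b3⊕b5⊕b7⊕b9⊕b11⊕b13⊕b15⊕b17⊕b19⊕b21⊕b23⊕b25⊕b27⊕b29⊕b31 = 0⊕0⊕0⊕0⊕1⊕0⊕0⊕0⊕1⊕1⊕1⊕0⊕0⊕1⊕1⊕0 = 0
s2: b2⊕b3⊕b6⊕b7⊕b10⊕b11⊕b14⊕b15⊕b18⊕b19⊕b22⊕b23⊕b26⊕b27⊕b30⊕b31 = 1⊕0⊕1⊕0⊕1⊕0⊕1⊕0⊕1⊕1⊕1⊕0⊕1⊕1⊕1⊕0 = 0
s4: b4⊕b5⊕b6⊕b7⊕b12⊕b13⊕b14⊕b15⊕b20⊕b21⊕b22⊕b23⊕b28⊕b29⊕b30⊕b31 = 1⊕0⊕1⊕0⊕1⊕0⊕1⊕0⊕0⊕1⊕1⊕0⊕1⊕1⊕1⊕0 = 1
s8: b8⊕b9⊕b10⊕b11⊕b12⊕b13⊕b14⊕b15⊕b24⊕b25⊕b26⊕b27⊕b28⊕b29⊕b30⊕b31 = 0⊕1⊕1⊕0⊕1⊕0⊕1⊕0⊕0⊕0⊕1⊕1⊕1⊕1⊕1⊕0 = 1
s16: b16⊕b17⊕b18⊕b19⊕b20⊕b21⊕b22⊕b23⊕b24⊕b25⊕b26⊕b27⊕b28⊕b29⊕b30⊕b31 = 1⊕1⊕1⊕1⊕0⊕1⊕1⊕0⊕0⊕0⊕1⊕1⊕1⊕1⊕1⊕0 = 1
Syndrome (s16...s1) = 11100 → position 28.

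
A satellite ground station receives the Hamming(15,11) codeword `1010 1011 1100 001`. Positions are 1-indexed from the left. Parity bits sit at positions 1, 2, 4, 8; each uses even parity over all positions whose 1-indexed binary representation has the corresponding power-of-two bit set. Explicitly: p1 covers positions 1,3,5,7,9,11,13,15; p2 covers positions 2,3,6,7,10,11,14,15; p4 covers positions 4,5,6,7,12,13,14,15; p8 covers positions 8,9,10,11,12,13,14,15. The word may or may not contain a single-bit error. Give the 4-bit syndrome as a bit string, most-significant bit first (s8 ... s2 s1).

s1: b1⊕b3⊕b5⊕b7⊕b9⊕b11⊕b13⊕b15 = 1⊕1⊕1⊕1⊕1⊕0⊕0⊕1 = 0
s2: b2⊕b3⊕b6⊕b7⊕b10⊕b11⊕b14⊕b15 = 0⊕1⊕0⊕1⊕1⊕0⊕0⊕1 = 0
s4: b4⊕b5⊕b6⊕b7⊕b12⊕b13⊕b14⊕b15 = 0⊕1⊕0⊕1⊕0⊕0⊕0⊕1 = 1
s8: b8⊕b9⊕b10⊕b11⊕b12⊕b13⊕b14⊕b15 = 1⊕1⊕1⊕0⊕0⊕0⊕0⊕1 = 0
Syndrome (s8...s1) = 0100 → position 4.

0100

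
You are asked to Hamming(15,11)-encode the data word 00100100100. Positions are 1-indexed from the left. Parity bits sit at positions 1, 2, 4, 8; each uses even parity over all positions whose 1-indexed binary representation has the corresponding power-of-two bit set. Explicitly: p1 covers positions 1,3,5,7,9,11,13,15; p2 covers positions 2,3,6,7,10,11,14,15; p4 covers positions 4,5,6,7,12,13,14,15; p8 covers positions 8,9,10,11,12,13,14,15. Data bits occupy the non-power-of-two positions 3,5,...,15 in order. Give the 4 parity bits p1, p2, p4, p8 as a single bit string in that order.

Place data bits at non-power-of-two positions: b3=0, b5=0, b6=1, b7=0, b9=0, b10=1, b11=0, b12=0, b13=1, b14=0, b15=0.
p1 = XOR of data positions {3,5,7,9,11,13,15} = 0⊕0⊕0⊕0⊕0⊕1⊕0 = 1
p2 = XOR of data positions {3,6,7,10,11,14,15} = 0⊕1⊕0⊕1⊕0⊕0⊕0 = 0
p4 = XOR of data positions {5,6,7,12,13,14,15} = 0⊕1⊕0⊕0⊕1⊕0⊕0 = 0
p8 = XOR of data positions {9,10,11,12,13,14,15} = 0⊕1⊕0⊕0⊕1⊕0⊕0 = 0
Parity bits p1,p2,p4,p8 = 1000

1000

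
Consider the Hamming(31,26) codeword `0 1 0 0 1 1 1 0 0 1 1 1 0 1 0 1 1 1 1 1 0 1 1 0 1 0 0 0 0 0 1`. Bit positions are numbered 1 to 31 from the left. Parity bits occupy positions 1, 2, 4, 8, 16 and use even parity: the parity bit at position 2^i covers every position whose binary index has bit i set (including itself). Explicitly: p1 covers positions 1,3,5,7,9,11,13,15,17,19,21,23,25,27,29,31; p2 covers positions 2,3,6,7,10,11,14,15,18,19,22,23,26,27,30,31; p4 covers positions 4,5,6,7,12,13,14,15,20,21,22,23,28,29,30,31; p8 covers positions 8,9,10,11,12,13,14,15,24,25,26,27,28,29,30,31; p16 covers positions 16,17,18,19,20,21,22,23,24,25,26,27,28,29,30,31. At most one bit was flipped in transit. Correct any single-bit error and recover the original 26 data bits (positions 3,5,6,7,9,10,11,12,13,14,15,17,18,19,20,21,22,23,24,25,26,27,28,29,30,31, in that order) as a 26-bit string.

01110111010111100101000001

s1: b1⊕b3⊕b5⊕b7⊕b9⊕b11⊕b13⊕b15⊕b17⊕b19⊕b21⊕b23⊕b25⊕b27⊕b29⊕b31 = 0⊕0⊕1⊕1⊕0⊕1⊕0⊕0⊕1⊕1⊕0⊕1⊕1⊕0⊕0⊕1 = 0
s2: b2⊕b3⊕b6⊕b7⊕b10⊕b11⊕b14⊕b15⊕b18⊕b19⊕b22⊕b23⊕b26⊕b27⊕b30⊕b31 = 1⊕0⊕1⊕1⊕1⊕1⊕1⊕0⊕1⊕1⊕1⊕1⊕0⊕0⊕0⊕1 = 1
s4: b4⊕b5⊕b6⊕b7⊕b12⊕b13⊕b14⊕b15⊕b20⊕b21⊕b22⊕b23⊕b28⊕b29⊕b30⊕b31 = 0⊕1⊕1⊕1⊕1⊕0⊕1⊕0⊕1⊕0⊕1⊕1⊕0⊕0⊕0⊕1 = 1
s8: b8⊕b9⊕b10⊕b11⊕b12⊕b13⊕b14⊕b15⊕b24⊕b25⊕b26⊕b27⊕b28⊕b29⊕b30⊕b31 = 0⊕0⊕1⊕1⊕1⊕0⊕1⊕0⊕0⊕1⊕0⊕0⊕0⊕0⊕0⊕1 = 0
s16: b16⊕b17⊕b18⊕b19⊕b20⊕b21⊕b22⊕b23⊕b24⊕b25⊕b26⊕b27⊕b28⊕b29⊕b30⊕b31 = 1⊕1⊕1⊕1⊕1⊕0⊕1⊕1⊕0⊕1⊕0⊕0⊕0⊕0⊕0⊕1 = 1
Syndrome (s16...s1) = 10110 → position 22.
Flip bit 22: corrected codeword = 0100111001110101111100101000001
Data bits at positions 3,5,6,7,9,10,11,12,13,14,15,17,18,19,20,21,22,23,24,25,26,27,28,29,30,31: 01110111010111100101000001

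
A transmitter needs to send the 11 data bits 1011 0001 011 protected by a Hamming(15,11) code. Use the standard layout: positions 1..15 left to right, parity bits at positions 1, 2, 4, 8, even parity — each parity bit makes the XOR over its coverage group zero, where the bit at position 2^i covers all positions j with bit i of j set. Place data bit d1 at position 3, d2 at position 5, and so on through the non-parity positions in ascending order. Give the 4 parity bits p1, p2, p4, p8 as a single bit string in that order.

1111

Place data bits at non-power-of-two positions: b3=1, b5=0, b6=1, b7=1, b9=0, b10=0, b11=0, b12=1, b13=0, b14=1, b15=1.
p1 = XOR of data positions {3,5,7,9,11,13,15} = 1⊕0⊕1⊕0⊕0⊕0⊕1 = 1
p2 = XOR of data positions {3,6,7,10,11,14,15} = 1⊕1⊕1⊕0⊕0⊕1⊕1 = 1
p4 = XOR of data positions {5,6,7,12,13,14,15} = 0⊕1⊕1⊕1⊕0⊕1⊕1 = 1
p8 = XOR of data positions {9,10,11,12,13,14,15} = 0⊕0⊕0⊕1⊕0⊕1⊕1 = 1
Parity bits p1,p2,p4,p8 = 1111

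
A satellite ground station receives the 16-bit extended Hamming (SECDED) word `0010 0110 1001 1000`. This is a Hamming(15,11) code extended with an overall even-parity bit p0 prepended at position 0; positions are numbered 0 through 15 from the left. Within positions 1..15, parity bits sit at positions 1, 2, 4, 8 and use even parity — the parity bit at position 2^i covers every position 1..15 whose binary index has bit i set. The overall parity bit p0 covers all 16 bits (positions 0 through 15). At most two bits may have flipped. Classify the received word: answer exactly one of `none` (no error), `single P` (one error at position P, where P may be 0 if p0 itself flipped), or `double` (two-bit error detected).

s1: b1⊕b3⊕b5⊕b7⊕b9⊕b11⊕b13⊕b15 = 0⊕0⊕1⊕0⊕0⊕1⊕0⊕0 = 0
s2: b2⊕b3⊕b6⊕b7⊕b10⊕b11⊕b14⊕b15 = 1⊕0⊕1⊕0⊕0⊕1⊕0⊕0 = 1
s4: b4⊕b5⊕b6⊕b7⊕b12⊕b13⊕b14⊕b15 = 0⊕1⊕1⊕0⊕1⊕0⊕0⊕0 = 1
s8: b8⊕b9⊕b10⊕b11⊕b12⊕b13⊕b14⊕b15 = 1⊕0⊕0⊕1⊕1⊕0⊕0⊕0 = 1
Syndrome (s8...s1) = 1110 → position 14.
Overall parity (XOR of all 16 bits, including p0): 0⊕0⊕1⊕0⊕0⊕1⊕1⊕0⊕1⊕0⊕0⊕1⊕1⊕0⊕0⊕0 = 0
Overall=0, syndrome position=14 → double-bit error detected (uncorrectable).

double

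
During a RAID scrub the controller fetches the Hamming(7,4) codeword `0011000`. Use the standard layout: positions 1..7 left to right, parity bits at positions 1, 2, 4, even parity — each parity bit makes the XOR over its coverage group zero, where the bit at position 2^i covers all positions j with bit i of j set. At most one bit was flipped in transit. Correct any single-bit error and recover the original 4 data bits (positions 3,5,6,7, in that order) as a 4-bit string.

s1: b1⊕b3⊕b5⊕b7 = 0⊕1⊕0⊕0 = 1
s2: b2⊕b3⊕b6⊕b7 = 0⊕1⊕0⊕0 = 1
s4: b4⊕b5⊕b6⊕b7 = 1⊕0⊕0⊕0 = 1
Syndrome (s4...s1) = 111 → position 7.
Flip bit 7: corrected codeword = 0011001
Data bits at positions 3,5,6,7: 1001

1001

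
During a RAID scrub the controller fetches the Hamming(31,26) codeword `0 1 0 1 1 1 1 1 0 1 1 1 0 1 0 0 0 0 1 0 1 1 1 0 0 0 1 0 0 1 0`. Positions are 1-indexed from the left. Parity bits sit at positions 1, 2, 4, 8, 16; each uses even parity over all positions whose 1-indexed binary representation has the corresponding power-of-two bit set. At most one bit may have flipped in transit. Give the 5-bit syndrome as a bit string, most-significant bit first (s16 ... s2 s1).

01011

s1: b1⊕b3⊕b5⊕b7⊕b9⊕b11⊕b13⊕b15⊕b17⊕b19⊕b21⊕b23⊕b25⊕b27⊕b29⊕b31 = 0⊕0⊕1⊕1⊕0⊕1⊕0⊕0⊕0⊕1⊕1⊕1⊕0⊕1⊕0⊕0 = 1
s2: b2⊕b3⊕b6⊕b7⊕b10⊕b11⊕b14⊕b15⊕b18⊕b19⊕b22⊕b23⊕b26⊕b27⊕b30⊕b31 = 1⊕0⊕1⊕1⊕1⊕1⊕1⊕0⊕0⊕1⊕1⊕1⊕0⊕1⊕1⊕0 = 1
s4: b4⊕b5⊕b6⊕b7⊕b12⊕b13⊕b14⊕b15⊕b20⊕b21⊕b22⊕b23⊕b28⊕b29⊕b30⊕b31 = 1⊕1⊕1⊕1⊕1⊕0⊕1⊕0⊕0⊕1⊕1⊕1⊕0⊕0⊕1⊕0 = 0
s8: b8⊕b9⊕b10⊕b11⊕b12⊕b13⊕b14⊕b15⊕b24⊕b25⊕b26⊕b27⊕b28⊕b29⊕b30⊕b31 = 1⊕0⊕1⊕1⊕1⊕0⊕1⊕0⊕0⊕0⊕0⊕1⊕0⊕0⊕1⊕0 = 1
s16: b16⊕b17⊕b18⊕b19⊕b20⊕b21⊕b22⊕b23⊕b24⊕b25⊕b26⊕b27⊕b28⊕b29⊕b30⊕b31 = 0⊕0⊕0⊕1⊕0⊕1⊕1⊕1⊕0⊕0⊕0⊕1⊕0⊕0⊕1⊕0 = 0
Syndrome (s16...s1) = 01011 → position 11.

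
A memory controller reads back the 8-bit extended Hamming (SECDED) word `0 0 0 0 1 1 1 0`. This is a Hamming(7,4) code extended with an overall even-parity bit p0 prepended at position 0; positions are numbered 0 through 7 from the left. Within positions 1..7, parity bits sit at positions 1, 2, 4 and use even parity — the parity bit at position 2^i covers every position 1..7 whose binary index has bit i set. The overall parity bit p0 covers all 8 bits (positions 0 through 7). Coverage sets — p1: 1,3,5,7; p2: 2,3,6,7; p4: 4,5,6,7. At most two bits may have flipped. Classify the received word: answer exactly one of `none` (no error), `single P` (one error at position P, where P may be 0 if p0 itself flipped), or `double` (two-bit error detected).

single 7

s1: b1⊕b3⊕b5⊕b7 = 0⊕0⊕1⊕0 = 1
s2: b2⊕b3⊕b6⊕b7 = 0⊕0⊕1⊕0 = 1
s4: b4⊕b5⊕b6⊕b7 = 1⊕1⊕1⊕0 = 1
Syndrome (s4...s1) = 111 → position 7.
Overall parity (XOR of all 8 bits, including p0): 0⊕0⊕0⊕0⊕1⊕1⊕1⊕0 = 1
Overall=1, syndrome position=7 → single-bit error at position 7.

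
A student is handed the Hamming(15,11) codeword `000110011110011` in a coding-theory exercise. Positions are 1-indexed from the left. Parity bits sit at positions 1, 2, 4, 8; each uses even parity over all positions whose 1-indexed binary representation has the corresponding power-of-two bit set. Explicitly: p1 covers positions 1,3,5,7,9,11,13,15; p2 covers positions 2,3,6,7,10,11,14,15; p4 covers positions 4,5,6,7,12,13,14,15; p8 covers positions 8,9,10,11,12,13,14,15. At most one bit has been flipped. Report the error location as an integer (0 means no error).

s1: b1⊕b3⊕b5⊕b7⊕b9⊕b11⊕b13⊕b15 = 0⊕0⊕1⊕0⊕1⊕1⊕0⊕1 = 0
s2: b2⊕b3⊕b6⊕b7⊕b10⊕b11⊕b14⊕b15 = 0⊕0⊕0⊕0⊕1⊕1⊕1⊕1 = 0
s4: b4⊕b5⊕b6⊕b7⊕b12⊕b13⊕b14⊕b15 = 1⊕1⊕0⊕0⊕0⊕0⊕1⊕1 = 0
s8: b8⊕b9⊕b10⊕b11⊕b12⊕b13⊕b14⊕b15 = 1⊕1⊕1⊕1⊕0⊕0⊕1⊕1 = 0
Syndrome (s8...s1) = 0000 → position 0 (no error).

0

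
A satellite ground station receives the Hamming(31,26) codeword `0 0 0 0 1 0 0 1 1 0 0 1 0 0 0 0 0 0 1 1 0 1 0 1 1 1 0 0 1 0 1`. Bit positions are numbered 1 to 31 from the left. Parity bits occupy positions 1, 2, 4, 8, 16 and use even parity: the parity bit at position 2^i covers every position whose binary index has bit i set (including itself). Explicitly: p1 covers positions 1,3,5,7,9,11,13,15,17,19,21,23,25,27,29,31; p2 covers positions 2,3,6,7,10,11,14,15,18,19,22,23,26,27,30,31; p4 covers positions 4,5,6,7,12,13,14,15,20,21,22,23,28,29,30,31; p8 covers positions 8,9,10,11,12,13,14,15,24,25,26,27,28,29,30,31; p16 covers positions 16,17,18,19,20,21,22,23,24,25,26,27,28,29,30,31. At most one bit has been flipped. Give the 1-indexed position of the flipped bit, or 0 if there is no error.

s1: b1⊕b3⊕b5⊕b7⊕b9⊕b11⊕b13⊕b15⊕b17⊕b19⊕b21⊕b23⊕b25⊕b27⊕b29⊕b31 = 0⊕0⊕1⊕0⊕1⊕0⊕0⊕0⊕0⊕1⊕0⊕0⊕1⊕0⊕1⊕1 = 0
s2: b2⊕b3⊕b6⊕b7⊕b10⊕b11⊕b14⊕b15⊕b18⊕b19⊕b22⊕b23⊕b26⊕b27⊕b30⊕b31 = 0⊕0⊕0⊕0⊕0⊕0⊕0⊕0⊕0⊕1⊕1⊕0⊕1⊕0⊕0⊕1 = 0
s4: b4⊕b5⊕b6⊕b7⊕b12⊕b13⊕b14⊕b15⊕b20⊕b21⊕b22⊕b23⊕b28⊕b29⊕b30⊕b31 = 0⊕1⊕0⊕0⊕1⊕0⊕0⊕0⊕1⊕0⊕1⊕0⊕0⊕1⊕0⊕1 = 0
s8: b8⊕b9⊕b10⊕b11⊕b12⊕b13⊕b14⊕b15⊕b24⊕b25⊕b26⊕b27⊕b28⊕b29⊕b30⊕b31 = 1⊕1⊕0⊕0⊕1⊕0⊕0⊕0⊕1⊕1⊕1⊕0⊕0⊕1⊕0⊕1 = 0
s16: b16⊕b17⊕b18⊕b19⊕b20⊕b21⊕b22⊕b23⊕b24⊕b25⊕b26⊕b27⊕b28⊕b29⊕b30⊕b31 = 0⊕0⊕0⊕1⊕1⊕0⊕1⊕0⊕1⊕1⊕1⊕0⊕0⊕1⊕0⊕1 = 0
Syndrome (s16...s1) = 00000 → position 0 (no error).

0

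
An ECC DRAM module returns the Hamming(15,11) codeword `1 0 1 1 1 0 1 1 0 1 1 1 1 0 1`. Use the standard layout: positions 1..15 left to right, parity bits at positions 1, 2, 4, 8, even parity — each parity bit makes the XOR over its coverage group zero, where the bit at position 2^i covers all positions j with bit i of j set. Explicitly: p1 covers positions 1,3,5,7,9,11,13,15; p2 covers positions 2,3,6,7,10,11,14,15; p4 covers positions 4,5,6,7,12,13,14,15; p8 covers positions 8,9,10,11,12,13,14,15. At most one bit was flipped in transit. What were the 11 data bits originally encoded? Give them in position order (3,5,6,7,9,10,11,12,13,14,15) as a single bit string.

s1: b1⊕b3⊕b5⊕b7⊕b9⊕b11⊕b13⊕b15 = 1⊕1⊕1⊕1⊕0⊕1⊕1⊕1 = 1
s2: b2⊕b3⊕b6⊕b7⊕b10⊕b11⊕b14⊕b15 = 0⊕1⊕0⊕1⊕1⊕1⊕0⊕1 = 1
s4: b4⊕b5⊕b6⊕b7⊕b12⊕b13⊕b14⊕b15 = 1⊕1⊕0⊕1⊕1⊕1⊕0⊕1 = 0
s8: b8⊕b9⊕b10⊕b11⊕b12⊕b13⊕b14⊕b15 = 1⊕0⊕1⊕1⊕1⊕1⊕0⊕1 = 0
Syndrome (s8...s1) = 0011 → position 3.
Flip bit 3: corrected codeword = 100110110111101
Data bits at positions 3,5,6,7,9,10,11,12,13,14,15: 01010111101

01010111101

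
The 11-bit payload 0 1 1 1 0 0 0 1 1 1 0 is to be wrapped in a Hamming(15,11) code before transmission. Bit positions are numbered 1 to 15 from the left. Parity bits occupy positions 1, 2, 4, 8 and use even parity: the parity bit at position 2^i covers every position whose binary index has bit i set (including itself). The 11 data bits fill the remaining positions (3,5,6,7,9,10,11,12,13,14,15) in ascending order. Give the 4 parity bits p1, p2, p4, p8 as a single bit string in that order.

Place data bits at non-power-of-two positions: b3=0, b5=1, b6=1, b7=1, b9=0, b10=0, b11=0, b12=1, b13=1, b14=1, b15=0.
p1 = XOR of data positions {3,5,7,9,11,13,15} = 0⊕1⊕1⊕0⊕0⊕1⊕0 = 1
p2 = XOR of data positions {3,6,7,10,11,14,15} = 0⊕1⊕1⊕0⊕0⊕1⊕0 = 1
p4 = XOR of data positions {5,6,7,12,13,14,15} = 1⊕1⊕1⊕1⊕1⊕1⊕0 = 0
p8 = XOR of data positions {9,10,11,12,13,14,15} = 0⊕0⊕0⊕1⊕1⊕1⊕0 = 1
Parity bits p1,p2,p4,p8 = 1101

1101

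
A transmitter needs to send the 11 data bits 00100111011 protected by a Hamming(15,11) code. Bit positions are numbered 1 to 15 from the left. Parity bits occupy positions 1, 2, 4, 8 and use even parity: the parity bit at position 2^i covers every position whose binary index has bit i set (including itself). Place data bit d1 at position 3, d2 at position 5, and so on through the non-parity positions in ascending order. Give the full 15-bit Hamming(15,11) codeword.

010001010111011

Place data bits at non-power-of-two positions: b3=0, b5=0, b6=1, b7=0, b9=0, b10=1, b11=1, b12=1, b13=0, b14=1, b15=1.
p1 = XOR of data positions {3,5,7,9,11,13,15} = 0⊕0⊕0⊕0⊕1⊕0⊕1 = 0
p2 = XOR of data positions {3,6,7,10,11,14,15} = 0⊕1⊕0⊕1⊕1⊕1⊕1 = 1
p4 = XOR of data positions {5,6,7,12,13,14,15} = 0⊕1⊕0⊕1⊕0⊕1⊕1 = 0
p8 = XOR of data positions {9,10,11,12,13,14,15} = 0⊕1⊕1⊕1⊕0⊕1⊕1 = 1
Codeword b1..b15 = 010001010111011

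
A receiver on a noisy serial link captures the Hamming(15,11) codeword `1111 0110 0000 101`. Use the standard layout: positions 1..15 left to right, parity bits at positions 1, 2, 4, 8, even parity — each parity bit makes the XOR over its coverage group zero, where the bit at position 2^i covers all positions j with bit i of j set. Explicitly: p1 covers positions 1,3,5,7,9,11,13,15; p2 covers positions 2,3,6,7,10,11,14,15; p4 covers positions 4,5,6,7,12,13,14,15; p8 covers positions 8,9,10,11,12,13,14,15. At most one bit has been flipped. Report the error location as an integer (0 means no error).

s1: b1⊕b3⊕b5⊕b7⊕b9⊕b11⊕b13⊕b15 = 1⊕1⊕0⊕1⊕0⊕0⊕1⊕1 = 1
s2: b2⊕b3⊕b6⊕b7⊕b10⊕b11⊕b14⊕b15 = 1⊕1⊕1⊕1⊕0⊕0⊕0⊕1 = 1
s4: b4⊕b5⊕b6⊕b7⊕b12⊕b13⊕b14⊕b15 = 1⊕0⊕1⊕1⊕0⊕1⊕0⊕1 = 1
s8: b8⊕b9⊕b10⊕b11⊕b12⊕b13⊕b14⊕b15 = 0⊕0⊕0⊕0⊕0⊕1⊕0⊕1 = 0
Syndrome (s8...s1) = 0111 → position 7.

7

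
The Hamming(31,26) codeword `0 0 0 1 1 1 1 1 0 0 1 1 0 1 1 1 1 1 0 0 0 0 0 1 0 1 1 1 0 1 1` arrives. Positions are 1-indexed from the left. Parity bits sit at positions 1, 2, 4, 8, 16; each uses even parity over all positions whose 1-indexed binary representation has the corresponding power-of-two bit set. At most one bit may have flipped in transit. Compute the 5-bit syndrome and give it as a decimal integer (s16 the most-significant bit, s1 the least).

25

s1: b1⊕b3⊕b5⊕b7⊕b9⊕b11⊕b13⊕b15⊕b17⊕b19⊕b21⊕b23⊕b25⊕b27⊕b29⊕b31 = 0⊕0⊕1⊕1⊕0⊕1⊕0⊕1⊕1⊕0⊕0⊕0⊕0⊕1⊕0⊕1 = 1
s2: b2⊕b3⊕b6⊕b7⊕b10⊕b11⊕b14⊕b15⊕b18⊕b19⊕b22⊕b23⊕b26⊕b27⊕b30⊕b31 = 0⊕0⊕1⊕1⊕0⊕1⊕1⊕1⊕1⊕0⊕0⊕0⊕1⊕1⊕1⊕1 = 0
s4: b4⊕b5⊕b6⊕b7⊕b12⊕b13⊕b14⊕b15⊕b20⊕b21⊕b22⊕b23⊕b28⊕b29⊕b30⊕b31 = 1⊕1⊕1⊕1⊕1⊕0⊕1⊕1⊕0⊕0⊕0⊕0⊕1⊕0⊕1⊕1 = 0
s8: b8⊕b9⊕b10⊕b11⊕b12⊕b13⊕b14⊕b15⊕b24⊕b25⊕b26⊕b27⊕b28⊕b29⊕b30⊕b31 = 1⊕0⊕0⊕1⊕1⊕0⊕1⊕1⊕1⊕0⊕1⊕1⊕1⊕0⊕1⊕1 = 1
s16: b16⊕b17⊕b18⊕b19⊕b20⊕b21⊕b22⊕b23⊕b24⊕b25⊕b26⊕b27⊕b28⊕b29⊕b30⊕b31 = 1⊕1⊕1⊕0⊕0⊕0⊕0⊕0⊕1⊕0⊕1⊕1⊕1⊕0⊕1⊕1 = 1
Syndrome (s16...s1) = 11001 → position 25.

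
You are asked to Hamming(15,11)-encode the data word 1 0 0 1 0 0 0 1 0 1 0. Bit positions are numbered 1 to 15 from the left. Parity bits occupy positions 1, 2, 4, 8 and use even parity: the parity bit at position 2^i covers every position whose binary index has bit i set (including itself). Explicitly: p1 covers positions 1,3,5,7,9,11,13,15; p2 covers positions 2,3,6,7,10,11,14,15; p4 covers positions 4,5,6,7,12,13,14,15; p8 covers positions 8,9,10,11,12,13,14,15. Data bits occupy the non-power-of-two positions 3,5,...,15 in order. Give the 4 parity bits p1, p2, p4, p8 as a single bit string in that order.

Place data bits at non-power-of-two positions: b3=1, b5=0, b6=0, b7=1, b9=0, b10=0, b11=0, b12=1, b13=0, b14=1, b15=0.
p1 = XOR of data positions {3,5,7,9,11,13,15} = 1⊕0⊕1⊕0⊕0⊕0⊕0 = 0
p2 = XOR of data positions {3,6,7,10,11,14,15} = 1⊕0⊕1⊕0⊕0⊕1⊕0 = 1
p4 = XOR of data positions {5,6,7,12,13,14,15} = 0⊕0⊕1⊕1⊕0⊕1⊕0 = 1
p8 = XOR of data positions {9,10,11,12,13,14,15} = 0⊕0⊕0⊕1⊕0⊕1⊕0 = 0
Parity bits p1,p2,p4,p8 = 0110

0110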